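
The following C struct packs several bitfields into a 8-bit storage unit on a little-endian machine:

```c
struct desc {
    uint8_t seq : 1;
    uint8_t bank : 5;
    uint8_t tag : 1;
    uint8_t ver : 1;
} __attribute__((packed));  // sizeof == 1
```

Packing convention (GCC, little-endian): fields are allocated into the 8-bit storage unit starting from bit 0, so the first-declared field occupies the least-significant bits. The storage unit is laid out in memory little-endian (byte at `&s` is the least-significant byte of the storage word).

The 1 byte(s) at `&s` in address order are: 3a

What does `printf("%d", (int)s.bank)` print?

[0]=0x3a (little-endian) → word 0x3a
seq:1 @ bit 0 → (0x3a>>0)&0x1 = 0x0
bank:5 @ bit 1 → (0x3a>>1)&0x1f = 0x1d  ←
tag:1 @ bit 6 → (0x3a>>6)&0x1 = 0x0
ver:1 @ bit 7 → (0x3a>>7)&0x1 = 0x0

29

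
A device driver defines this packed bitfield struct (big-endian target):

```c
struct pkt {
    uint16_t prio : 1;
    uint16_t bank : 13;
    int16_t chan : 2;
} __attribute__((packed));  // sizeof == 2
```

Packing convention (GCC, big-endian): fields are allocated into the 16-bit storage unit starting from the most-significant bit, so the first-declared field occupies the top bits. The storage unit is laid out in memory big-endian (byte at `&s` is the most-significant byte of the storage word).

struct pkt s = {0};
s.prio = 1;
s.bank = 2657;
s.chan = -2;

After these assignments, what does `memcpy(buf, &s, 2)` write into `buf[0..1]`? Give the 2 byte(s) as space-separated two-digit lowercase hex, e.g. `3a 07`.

prio (1b) val=1 bits=0x1 at bit 15: 0x8000
bank (13b) val=2657 bits=0xa61 at bit 2: 0xa984
chan (2b) val=-2 bits=0x2 at bit 0: 0xa986
word = 0xa986 → big-endian bytes:
  [0]=0xa9  [1]=0x86

a9 86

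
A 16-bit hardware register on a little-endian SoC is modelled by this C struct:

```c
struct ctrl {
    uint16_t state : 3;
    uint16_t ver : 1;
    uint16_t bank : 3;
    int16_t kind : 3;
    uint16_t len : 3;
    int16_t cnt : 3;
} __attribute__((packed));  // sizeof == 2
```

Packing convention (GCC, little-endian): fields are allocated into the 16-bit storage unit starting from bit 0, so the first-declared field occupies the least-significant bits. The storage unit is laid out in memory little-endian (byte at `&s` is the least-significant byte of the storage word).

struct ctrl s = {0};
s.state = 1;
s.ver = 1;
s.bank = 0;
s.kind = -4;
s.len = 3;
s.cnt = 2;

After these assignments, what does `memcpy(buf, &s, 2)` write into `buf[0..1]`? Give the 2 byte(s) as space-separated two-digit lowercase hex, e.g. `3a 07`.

state:3 = 1 → 0x1 << 0 → word 0x0001
ver:1 = 1 → 0x1 << 3 → word 0x0009
bank:3 = 0 → 0x0 << 4 → word 0x0009
kind:3 = -4 → 0x4 << 7 → word 0x0209
len:3 = 3 → 0x3 << 10 → word 0x0e09
cnt:3 = 2 → 0x2 << 13 → word 0x4e09
word = 0x4e09 → little-endian bytes:
  [0]=0x09  [1]=0x4e

09 4e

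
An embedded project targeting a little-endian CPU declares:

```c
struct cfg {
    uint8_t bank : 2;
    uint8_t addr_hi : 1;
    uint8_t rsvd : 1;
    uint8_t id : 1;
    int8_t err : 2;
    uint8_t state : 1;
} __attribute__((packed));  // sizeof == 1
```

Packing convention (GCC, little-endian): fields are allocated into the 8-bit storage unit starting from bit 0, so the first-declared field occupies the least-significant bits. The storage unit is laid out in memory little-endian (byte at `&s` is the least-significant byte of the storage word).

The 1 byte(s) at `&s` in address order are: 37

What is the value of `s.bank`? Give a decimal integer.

[0]=0x37 (little-endian) → word 0x37
bank [0+:2] = (word>>0) & 0x3 = 3  ←
addr_hi [2+:1] = (word>>2) & 0x1 = 1
rsvd [3+:1] = (word>>3) & 0x1 = 0
id [4+:1] = (word>>4) & 0x1 = 1
err [5+:2] = (word>>5) & 0x3 = 1
state [7+:1] = (word>>7) & 0x1 = 0

3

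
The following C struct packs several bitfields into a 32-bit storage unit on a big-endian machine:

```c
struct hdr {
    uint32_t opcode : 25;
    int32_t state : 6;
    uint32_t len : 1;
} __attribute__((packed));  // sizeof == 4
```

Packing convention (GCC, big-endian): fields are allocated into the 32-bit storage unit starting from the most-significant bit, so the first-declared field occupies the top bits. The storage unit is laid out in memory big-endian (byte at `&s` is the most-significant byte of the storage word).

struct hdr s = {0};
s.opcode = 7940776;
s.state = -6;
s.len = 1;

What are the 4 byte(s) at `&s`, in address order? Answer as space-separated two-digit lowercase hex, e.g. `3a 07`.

opcode (25b) val=7940776 bits=0x792aa8 at bit 7: 0x3c955400
state (6b) val=-6 bits=0x3a at bit 1: 0x3c955474
len (1b) val=1 bits=0x1 at bit 0: 0x3c955475
word = 0x3c955475 → big-endian bytes:
  [0]=0x3c  [1]=0x95  [2]=0x54  [3]=0x75

3c 95 54 75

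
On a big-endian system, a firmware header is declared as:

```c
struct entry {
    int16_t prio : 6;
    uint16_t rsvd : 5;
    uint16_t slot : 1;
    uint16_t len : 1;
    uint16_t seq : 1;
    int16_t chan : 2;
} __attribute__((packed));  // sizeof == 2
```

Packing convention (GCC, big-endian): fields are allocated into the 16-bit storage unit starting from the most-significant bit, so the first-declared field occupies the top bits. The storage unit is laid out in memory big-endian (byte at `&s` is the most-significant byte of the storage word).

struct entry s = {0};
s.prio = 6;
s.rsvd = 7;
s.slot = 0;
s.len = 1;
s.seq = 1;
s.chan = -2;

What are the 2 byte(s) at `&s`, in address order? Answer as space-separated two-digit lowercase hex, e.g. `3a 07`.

18 ee

prio (6b) val=6 bits=0x6 at bit 10: 0x1800
rsvd (5b) val=7 bits=0x7 at bit 5: 0x18e0
slot (1b) val=0 bits=0x0 at bit 4: 0x18e0
len (1b) val=1 bits=0x1 at bit 3: 0x18e8
seq (1b) val=1 bits=0x1 at bit 2: 0x18ec
chan (2b) val=-2 bits=0x2 at bit 0: 0x18ee
word = 0x18ee → big-endian bytes:
  [0]=0x18  [1]=0xee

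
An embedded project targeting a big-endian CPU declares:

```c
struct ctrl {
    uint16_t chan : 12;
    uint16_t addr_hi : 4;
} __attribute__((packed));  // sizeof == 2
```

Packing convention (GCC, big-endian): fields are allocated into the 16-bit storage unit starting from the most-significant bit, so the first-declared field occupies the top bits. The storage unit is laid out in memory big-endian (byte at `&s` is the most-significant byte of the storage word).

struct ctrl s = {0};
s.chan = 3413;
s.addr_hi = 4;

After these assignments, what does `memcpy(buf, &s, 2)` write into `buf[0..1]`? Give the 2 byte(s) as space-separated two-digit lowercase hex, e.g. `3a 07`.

d5 54

chan:12 = 3413 → 0xd55 << 4 → word 0xd550
addr_hi:4 = 4 → 0x4 << 0 → word 0xd554
word = 0xd554 → big-endian bytes:
  [0]=0xd5  [1]=0x54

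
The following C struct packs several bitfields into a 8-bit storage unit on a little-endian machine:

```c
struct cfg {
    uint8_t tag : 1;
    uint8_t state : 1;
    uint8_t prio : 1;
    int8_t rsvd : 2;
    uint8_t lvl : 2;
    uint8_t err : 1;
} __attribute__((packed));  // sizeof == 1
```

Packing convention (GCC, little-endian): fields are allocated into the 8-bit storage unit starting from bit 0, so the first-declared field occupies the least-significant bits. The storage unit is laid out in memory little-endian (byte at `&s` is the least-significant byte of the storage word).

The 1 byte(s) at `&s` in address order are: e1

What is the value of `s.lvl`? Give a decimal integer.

3

[0]=0xe1 (little-endian) → word 0xe1
tag:1 @ bit 0 → (0xe1>>0)&0x1 = 0x1
state:1 @ bit 1 → (0xe1>>1)&0x1 = 0x0
prio:1 @ bit 2 → (0xe1>>2)&0x1 = 0x0
rsvd:2 @ bit 3 → (0xe1>>3)&0x3 = 0x0
lvl:2 @ bit 5 → (0xe1>>5)&0x3 = 0x3  ←
err:1 @ bit 7 → (0xe1>>7)&0x1 = 0x1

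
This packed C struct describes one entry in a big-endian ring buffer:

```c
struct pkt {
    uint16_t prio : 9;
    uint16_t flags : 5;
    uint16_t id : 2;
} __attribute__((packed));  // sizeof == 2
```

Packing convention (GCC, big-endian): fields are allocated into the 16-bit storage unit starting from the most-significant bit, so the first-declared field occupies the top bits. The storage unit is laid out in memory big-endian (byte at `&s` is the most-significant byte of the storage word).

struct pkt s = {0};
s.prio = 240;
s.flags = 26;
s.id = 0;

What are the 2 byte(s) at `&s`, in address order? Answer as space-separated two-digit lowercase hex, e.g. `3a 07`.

[7+:9] prio=240 & 0x1ff = 0xf0; word=0x7800
[2+:5] flags=26 & 0x1f = 0x1a; word=0x7868
[0+:2] id=0 & 0x3 = 0x0; word=0x7868
word = 0x7868 → big-endian bytes:
  [0]=0x78  [1]=0x68

78 68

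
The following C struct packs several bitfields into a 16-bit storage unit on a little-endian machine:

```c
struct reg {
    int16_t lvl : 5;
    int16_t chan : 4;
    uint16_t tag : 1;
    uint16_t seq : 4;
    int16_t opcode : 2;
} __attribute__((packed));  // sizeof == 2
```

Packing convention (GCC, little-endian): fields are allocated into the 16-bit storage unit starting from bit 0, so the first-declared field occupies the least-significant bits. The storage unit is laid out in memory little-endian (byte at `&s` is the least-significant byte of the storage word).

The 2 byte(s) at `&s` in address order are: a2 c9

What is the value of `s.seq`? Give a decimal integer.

2

[0]=0xa2 [1]=0xc9 (little-endian) → word 0xc9a2
lvl [0+:5] = (word>>0) & 0x1f = 2
chan [5+:4] = (word>>5) & 0xf = 13
tag [9+:1] = (word>>9) & 0x1 = 0
seq [10+:4] = (word>>10) & 0xf = 2  ←
opcode [14+:2] = (word>>14) & 0x3 = 3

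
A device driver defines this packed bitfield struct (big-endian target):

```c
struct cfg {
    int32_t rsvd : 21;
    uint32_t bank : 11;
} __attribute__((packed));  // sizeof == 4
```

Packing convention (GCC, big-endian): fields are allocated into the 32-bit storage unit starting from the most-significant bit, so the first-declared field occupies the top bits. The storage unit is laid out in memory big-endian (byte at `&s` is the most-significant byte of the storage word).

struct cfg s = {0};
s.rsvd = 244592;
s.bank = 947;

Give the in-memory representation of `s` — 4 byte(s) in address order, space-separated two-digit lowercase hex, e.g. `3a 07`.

rsvd (21b) val=244592 bits=0x3bb70 at bit 11: 0x1ddb8000
bank (11b) val=947 bits=0x3b3 at bit 0: 0x1ddb83b3
word = 0x1ddb83b3 → big-endian bytes:
  [0]=0x1d  [1]=0xdb  [2]=0x83  [3]=0xb3

1d db 83 b3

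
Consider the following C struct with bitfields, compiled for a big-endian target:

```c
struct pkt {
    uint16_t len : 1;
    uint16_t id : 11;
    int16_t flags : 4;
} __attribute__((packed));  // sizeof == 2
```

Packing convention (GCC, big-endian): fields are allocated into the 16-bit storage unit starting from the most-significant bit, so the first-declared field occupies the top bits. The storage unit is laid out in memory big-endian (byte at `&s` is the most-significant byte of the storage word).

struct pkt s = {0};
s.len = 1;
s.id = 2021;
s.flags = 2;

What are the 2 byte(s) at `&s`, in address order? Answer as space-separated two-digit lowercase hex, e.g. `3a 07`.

len (1b) val=1 bits=0x1 at bit 15: 0x8000
id (11b) val=2021 bits=0x7e5 at bit 4: 0xfe50
flags (4b) val=2 bits=0x2 at bit 0: 0xfe52
word = 0xfe52 → big-endian bytes:
  [0]=0xfe  [1]=0x52

fe 52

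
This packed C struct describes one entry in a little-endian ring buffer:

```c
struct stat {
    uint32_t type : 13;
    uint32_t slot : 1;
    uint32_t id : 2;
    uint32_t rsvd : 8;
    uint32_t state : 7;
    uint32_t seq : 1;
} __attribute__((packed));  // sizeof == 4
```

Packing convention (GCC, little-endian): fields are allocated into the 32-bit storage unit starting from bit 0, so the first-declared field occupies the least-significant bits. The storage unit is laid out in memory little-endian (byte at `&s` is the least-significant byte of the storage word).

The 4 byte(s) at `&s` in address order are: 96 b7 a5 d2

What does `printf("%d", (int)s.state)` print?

[0]=0x96 [1]=0xb7 [2]=0xa5 [3]=0xd2 (little-endian) → word 0xd2a5b796
type:13 @ bit 0 → (0xd2a5b796>>0)&0x1fff = 0x1796
slot:1 @ bit 13 → (0xd2a5b796>>13)&0x1 = 0x1
id:2 @ bit 14 → (0xd2a5b796>>14)&0x3 = 0x2
rsvd:8 @ bit 16 → (0xd2a5b796>>16)&0xff = 0xa5
state:7 @ bit 24 → (0xd2a5b796>>24)&0x7f = 0x52  ←
seq:1 @ bit 31 → (0xd2a5b796>>31)&0x1 = 0x1

82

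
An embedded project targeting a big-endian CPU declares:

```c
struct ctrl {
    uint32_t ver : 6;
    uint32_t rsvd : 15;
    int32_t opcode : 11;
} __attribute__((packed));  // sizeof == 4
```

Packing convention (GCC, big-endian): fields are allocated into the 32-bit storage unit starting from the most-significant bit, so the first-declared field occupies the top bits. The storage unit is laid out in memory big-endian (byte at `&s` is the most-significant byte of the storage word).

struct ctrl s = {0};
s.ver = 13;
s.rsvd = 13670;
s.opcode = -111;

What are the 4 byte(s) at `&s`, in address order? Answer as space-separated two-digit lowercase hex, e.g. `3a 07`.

35 ab 37 91

[26+:6] ver=13 & 0x3f = 0xd; word=0x34000000
[11+:15] rsvd=13670 & 0x7fff = 0x3566; word=0x35ab3000
[0+:11] opcode=-111 & 0x7ff = 0x791; word=0x35ab3791
word = 0x35ab3791 → big-endian bytes:
  [0]=0x35  [1]=0xab  [2]=0x37  [3]=0x91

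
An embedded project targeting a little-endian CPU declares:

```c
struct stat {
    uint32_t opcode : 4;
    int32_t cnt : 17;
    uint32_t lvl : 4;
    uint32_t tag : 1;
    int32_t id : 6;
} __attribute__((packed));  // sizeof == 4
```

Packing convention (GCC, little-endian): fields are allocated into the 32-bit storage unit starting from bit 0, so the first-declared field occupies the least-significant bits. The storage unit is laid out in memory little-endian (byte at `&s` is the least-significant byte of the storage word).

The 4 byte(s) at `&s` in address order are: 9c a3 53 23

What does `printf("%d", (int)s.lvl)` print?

10

[0]=0x9c [1]=0xa3 [2]=0x53 [3]=0x23 (little-endian) → word 0x2353a39c
opcode [0+:4] = (word>>0) & 0xf = 12
cnt [4+:17] = (word>>4) & 0x1ffff = 80441
lvl [21+:4] = (word>>21) & 0xf = 10  ←
tag [25+:1] = (word>>25) & 0x1 = 1
id [26+:6] = (word>>26) & 0x3f = 8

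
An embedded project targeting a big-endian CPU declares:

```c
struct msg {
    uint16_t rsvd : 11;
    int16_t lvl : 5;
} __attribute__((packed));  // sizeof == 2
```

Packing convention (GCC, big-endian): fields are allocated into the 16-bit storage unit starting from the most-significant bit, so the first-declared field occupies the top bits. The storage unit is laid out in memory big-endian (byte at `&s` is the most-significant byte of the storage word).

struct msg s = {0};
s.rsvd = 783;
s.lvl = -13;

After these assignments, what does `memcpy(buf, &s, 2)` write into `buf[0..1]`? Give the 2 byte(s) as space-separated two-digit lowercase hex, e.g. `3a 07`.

61 f3

rsvd:11 = 783 → 0x30f << 5 → word 0x61e0
lvl:5 = -13 → 0x13 << 0 → word 0x61f3
word = 0x61f3 → big-endian bytes:
  [0]=0x61  [1]=0xf3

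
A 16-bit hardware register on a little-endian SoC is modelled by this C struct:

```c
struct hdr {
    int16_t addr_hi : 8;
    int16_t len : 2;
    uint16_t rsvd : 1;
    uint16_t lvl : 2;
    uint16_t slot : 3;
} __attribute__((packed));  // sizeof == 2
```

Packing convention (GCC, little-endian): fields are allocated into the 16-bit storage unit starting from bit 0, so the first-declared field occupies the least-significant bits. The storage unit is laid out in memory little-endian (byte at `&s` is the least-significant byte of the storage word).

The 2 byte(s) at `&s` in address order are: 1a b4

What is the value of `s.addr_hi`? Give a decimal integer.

[0]=0x1a [1]=0xb4 (little-endian) → word 0xb41a
addr_hi:8 @ bit 0 → (0xb41a>>0)&0xff = 0x1a  ←
len:2 @ bit 8 → (0xb41a>>8)&0x3 = 0x0
rsvd:1 @ bit 10 → (0xb41a>>10)&0x1 = 0x1
lvl:2 @ bit 11 → (0xb41a>>11)&0x3 = 0x2
slot:3 @ bit 13 → (0xb41a>>13)&0x7 = 0x5
addr_hi signed 8b, MSB=0: value = 26

26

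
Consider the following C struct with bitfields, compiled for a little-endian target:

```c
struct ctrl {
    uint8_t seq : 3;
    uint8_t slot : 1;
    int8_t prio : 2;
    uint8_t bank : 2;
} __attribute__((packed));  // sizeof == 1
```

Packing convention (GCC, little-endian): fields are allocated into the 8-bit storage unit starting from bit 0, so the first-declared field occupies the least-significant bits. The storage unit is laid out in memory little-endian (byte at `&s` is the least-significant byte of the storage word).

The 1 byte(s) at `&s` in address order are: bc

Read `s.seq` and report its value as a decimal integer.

4

[0]=0xbc (little-endian) → word 0xbc
seq [0+:3] = (word>>0) & 0x7 = 4  ←
slot [3+:1] = (word>>3) & 0x1 = 1
prio [4+:2] = (word>>4) & 0x3 = 3
bank [6+:2] = (word>>6) & 0x3 = 2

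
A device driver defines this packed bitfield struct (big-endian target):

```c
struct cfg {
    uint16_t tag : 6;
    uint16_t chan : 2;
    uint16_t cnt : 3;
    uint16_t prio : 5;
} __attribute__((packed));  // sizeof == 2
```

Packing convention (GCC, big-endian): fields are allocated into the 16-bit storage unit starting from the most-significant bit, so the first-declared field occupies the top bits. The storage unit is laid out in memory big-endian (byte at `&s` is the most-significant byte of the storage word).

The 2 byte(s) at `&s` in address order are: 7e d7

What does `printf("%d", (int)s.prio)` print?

[0]=0x7e [1]=0xd7 (big-endian) → word 0x7ed7
tag:6 @ bit 10 → (0x7ed7>>10)&0x3f = 0x1f
chan:2 @ bit 8 → (0x7ed7>>8)&0x3 = 0x2
cnt:3 @ bit 5 → (0x7ed7>>5)&0x7 = 0x6
prio:5 @ bit 0 → (0x7ed7>>0)&0x1f = 0x17  ←

23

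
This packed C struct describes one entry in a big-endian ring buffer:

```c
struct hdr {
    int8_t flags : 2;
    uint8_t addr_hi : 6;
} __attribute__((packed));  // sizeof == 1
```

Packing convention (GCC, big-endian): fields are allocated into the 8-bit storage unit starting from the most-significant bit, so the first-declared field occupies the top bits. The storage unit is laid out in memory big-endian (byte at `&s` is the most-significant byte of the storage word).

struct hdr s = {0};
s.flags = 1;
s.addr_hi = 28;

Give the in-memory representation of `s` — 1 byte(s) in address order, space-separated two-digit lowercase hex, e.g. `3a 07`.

5c

[6+:2] flags=1 & 0x3 = 0x1; word=0x40
[0+:6] addr_hi=28 & 0x3f = 0x1c; word=0x5c
word = 0x5c → big-endian bytes:
  [0]=0x5c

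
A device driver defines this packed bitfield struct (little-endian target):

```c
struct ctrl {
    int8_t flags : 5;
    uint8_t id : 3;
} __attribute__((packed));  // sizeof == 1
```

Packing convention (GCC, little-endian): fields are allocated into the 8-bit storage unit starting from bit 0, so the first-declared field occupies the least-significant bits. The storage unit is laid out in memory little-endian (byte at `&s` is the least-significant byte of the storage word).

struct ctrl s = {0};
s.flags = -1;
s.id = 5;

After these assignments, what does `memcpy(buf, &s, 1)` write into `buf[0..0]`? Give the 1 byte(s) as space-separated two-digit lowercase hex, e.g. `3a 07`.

bf

flags:5 = -1 → 0x1f << 0 → word 0x1f
id:3 = 5 → 0x5 << 5 → word 0xbf
word = 0xbf → little-endian bytes:
  [0]=0xbf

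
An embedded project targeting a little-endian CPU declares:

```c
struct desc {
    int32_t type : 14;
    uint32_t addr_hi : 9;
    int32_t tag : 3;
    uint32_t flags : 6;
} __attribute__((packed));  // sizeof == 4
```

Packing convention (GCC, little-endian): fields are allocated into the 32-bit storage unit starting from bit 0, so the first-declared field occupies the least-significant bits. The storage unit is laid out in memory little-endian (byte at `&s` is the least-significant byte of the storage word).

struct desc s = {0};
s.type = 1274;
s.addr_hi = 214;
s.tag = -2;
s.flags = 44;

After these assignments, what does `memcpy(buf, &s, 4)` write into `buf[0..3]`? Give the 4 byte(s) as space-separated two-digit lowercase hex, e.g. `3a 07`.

fa 84 35 b3

[0+:14] type=1274 & 0x3fff = 0x4fa; word=0x000004fa
[14+:9] addr_hi=214 & 0x1ff = 0xd6; word=0x003584fa
[23+:3] tag=-2 & 0x7 = 0x6; word=0x033584fa
[26+:6] flags=44 & 0x3f = 0x2c; word=0xb33584fa
word = 0xb33584fa → little-endian bytes:
  [0]=0xfa  [1]=0x84  [2]=0x35  [3]=0xb3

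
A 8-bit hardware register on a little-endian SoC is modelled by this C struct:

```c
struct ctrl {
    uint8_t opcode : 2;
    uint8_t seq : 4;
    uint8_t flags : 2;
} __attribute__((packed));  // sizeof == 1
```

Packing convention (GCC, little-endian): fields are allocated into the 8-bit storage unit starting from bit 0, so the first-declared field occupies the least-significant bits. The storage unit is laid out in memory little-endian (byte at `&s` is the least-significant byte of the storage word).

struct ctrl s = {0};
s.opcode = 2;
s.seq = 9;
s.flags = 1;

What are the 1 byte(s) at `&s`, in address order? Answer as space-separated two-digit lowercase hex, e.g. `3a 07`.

opcode:2 = 2 → 0x2 << 0 → word 0x02
seq:4 = 9 → 0x9 << 2 → word 0x26
flags:2 = 1 → 0x1 << 6 → word 0x66
word = 0x66 → little-endian bytes:
  [0]=0x66

66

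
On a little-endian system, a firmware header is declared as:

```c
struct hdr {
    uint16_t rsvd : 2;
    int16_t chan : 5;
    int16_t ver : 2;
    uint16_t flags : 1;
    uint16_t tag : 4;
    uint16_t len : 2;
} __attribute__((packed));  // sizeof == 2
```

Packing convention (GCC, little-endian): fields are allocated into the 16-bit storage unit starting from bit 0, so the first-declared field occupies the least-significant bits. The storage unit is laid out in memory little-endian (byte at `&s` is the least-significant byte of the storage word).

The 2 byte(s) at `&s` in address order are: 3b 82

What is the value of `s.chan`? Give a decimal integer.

[0]=0x3b [1]=0x82 (little-endian) → word 0x823b
rsvd:2 @ bit 0 → (0x823b>>0)&0x3 = 0x3
chan:5 @ bit 2 → (0x823b>>2)&0x1f = 0xe  ←
ver:2 @ bit 7 → (0x823b>>7)&0x3 = 0x0
flags:1 @ bit 9 → (0x823b>>9)&0x1 = 0x1
tag:4 @ bit 10 → (0x823b>>10)&0xf = 0x0
len:2 @ bit 14 → (0x823b>>14)&0x3 = 0x2
chan signed 5b, MSB=0: value = 14

14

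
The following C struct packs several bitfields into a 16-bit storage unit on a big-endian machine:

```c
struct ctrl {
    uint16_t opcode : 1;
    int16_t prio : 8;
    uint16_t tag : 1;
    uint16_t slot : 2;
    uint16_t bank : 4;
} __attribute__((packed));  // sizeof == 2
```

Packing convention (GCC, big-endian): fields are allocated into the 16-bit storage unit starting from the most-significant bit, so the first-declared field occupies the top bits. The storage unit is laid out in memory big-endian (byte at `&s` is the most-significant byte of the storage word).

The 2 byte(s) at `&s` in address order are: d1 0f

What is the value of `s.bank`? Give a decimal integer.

15

[0]=0xd1 [1]=0x0f (big-endian) → word 0xd10f
opcode:1 @ bit 15 → (0xd10f>>15)&0x1 = 0x1
prio:8 @ bit 7 → (0xd10f>>7)&0xff = 0xa2
tag:1 @ bit 6 → (0xd10f>>6)&0x1 = 0x0
slot:2 @ bit 4 → (0xd10f>>4)&0x3 = 0x0
bank:4 @ bit 0 → (0xd10f>>0)&0xf = 0xf  ←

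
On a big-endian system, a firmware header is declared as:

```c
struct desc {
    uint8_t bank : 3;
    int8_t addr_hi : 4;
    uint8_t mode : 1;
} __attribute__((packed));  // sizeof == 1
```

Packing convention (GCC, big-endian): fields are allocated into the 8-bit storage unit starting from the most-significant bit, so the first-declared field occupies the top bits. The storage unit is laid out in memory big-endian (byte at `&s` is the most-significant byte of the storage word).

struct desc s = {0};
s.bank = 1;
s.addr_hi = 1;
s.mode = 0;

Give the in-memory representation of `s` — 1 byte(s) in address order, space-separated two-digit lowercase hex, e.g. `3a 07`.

22

[5+:3] bank=1 & 0x7 = 0x1; word=0x20
[1+:4] addr_hi=1 & 0xf = 0x1; word=0x22
[0+:1] mode=0 & 0x1 = 0x0; word=0x22
word = 0x22 → big-endian bytes:
  [0]=0x22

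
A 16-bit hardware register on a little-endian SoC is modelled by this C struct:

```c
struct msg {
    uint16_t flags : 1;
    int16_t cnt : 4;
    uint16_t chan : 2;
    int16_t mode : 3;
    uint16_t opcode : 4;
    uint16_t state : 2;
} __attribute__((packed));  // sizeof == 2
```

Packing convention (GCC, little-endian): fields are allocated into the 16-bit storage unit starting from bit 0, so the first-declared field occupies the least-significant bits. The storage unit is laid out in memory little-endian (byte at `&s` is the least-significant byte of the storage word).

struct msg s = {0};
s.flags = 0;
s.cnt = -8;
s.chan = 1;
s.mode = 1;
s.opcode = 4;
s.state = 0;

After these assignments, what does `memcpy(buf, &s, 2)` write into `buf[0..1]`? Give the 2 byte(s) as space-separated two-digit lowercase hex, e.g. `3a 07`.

b0 10

[0+:1] flags=0 & 0x1 = 0x0; word=0x0000
[1+:4] cnt=-8 & 0xf = 0x8; word=0x0010
[5+:2] chan=1 & 0x3 = 0x1; word=0x0030
[7+:3] mode=1 & 0x7 = 0x1; word=0x00b0
[10+:4] opcode=4 & 0xf = 0x4; word=0x10b0
[14+:2] state=0 & 0x3 = 0x0; word=0x10b0
word = 0x10b0 → little-endian bytes:
  [0]=0xb0  [1]=0x10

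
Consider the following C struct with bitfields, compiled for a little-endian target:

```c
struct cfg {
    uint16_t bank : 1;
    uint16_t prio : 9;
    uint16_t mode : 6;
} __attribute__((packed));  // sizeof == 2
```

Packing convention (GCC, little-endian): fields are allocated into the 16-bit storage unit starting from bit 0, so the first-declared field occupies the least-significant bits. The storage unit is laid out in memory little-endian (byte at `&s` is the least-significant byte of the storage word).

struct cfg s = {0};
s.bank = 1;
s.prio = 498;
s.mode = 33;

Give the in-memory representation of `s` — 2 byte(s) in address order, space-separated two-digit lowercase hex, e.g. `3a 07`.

bank:1 = 1 → 0x1 << 0 → word 0x0001
prio:9 = 498 → 0x1f2 << 1 → word 0x03e5
mode:6 = 33 → 0x21 << 10 → word 0x87e5
word = 0x87e5 → little-endian bytes:
  [0]=0xe5  [1]=0x87

e5 87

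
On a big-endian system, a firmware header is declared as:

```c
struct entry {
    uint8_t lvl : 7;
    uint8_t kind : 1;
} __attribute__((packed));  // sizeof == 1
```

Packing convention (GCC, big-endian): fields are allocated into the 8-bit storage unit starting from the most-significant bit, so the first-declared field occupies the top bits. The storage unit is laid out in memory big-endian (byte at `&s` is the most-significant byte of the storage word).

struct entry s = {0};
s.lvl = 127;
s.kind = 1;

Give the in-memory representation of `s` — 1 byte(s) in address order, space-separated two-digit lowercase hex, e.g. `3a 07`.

ff

lvl:7 = 127 → 0x7f << 1 → word 0xfe
kind:1 = 1 → 0x1 << 0 → word 0xff
word = 0xff → big-endian bytes:
  [0]=0xff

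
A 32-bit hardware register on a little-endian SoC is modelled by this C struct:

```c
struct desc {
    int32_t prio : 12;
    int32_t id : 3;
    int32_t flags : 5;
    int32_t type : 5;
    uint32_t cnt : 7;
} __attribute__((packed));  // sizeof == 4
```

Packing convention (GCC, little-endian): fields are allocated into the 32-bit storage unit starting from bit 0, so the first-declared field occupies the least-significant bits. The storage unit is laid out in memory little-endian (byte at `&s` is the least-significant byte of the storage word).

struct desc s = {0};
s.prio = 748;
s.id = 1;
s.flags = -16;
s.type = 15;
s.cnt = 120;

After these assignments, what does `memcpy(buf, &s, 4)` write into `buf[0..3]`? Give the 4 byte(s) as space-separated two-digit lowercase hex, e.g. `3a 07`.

ec 12 f8 f0

prio (12b) val=748 bits=0x2ec at bit 0: 0x000002ec
id (3b) val=1 bits=0x1 at bit 12: 0x000012ec
flags (5b) val=-16 bits=0x10 at bit 15: 0x000812ec
type (5b) val=15 bits=0xf at bit 20: 0x00f812ec
cnt (7b) val=120 bits=0x78 at bit 25: 0xf0f812ec
word = 0xf0f812ec → little-endian bytes:
  [0]=0xec  [1]=0x12  [2]=0xf8  [3]=0xf0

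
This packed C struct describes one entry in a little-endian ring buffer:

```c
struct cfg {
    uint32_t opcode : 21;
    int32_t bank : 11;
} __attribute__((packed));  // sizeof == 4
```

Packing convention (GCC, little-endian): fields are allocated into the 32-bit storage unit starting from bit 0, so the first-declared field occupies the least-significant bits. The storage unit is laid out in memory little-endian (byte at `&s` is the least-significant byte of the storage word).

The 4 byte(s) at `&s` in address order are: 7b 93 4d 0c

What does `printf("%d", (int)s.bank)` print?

[0]=0x7b [1]=0x93 [2]=0x4d [3]=0x0c (little-endian) → word 0x0c4d937b
opcode [0+:21] = (word>>0) & 0x1fffff = 889723
bank [21+:11] = (word>>21) & 0x7ff = 98  ←
bank signed 11b, MSB=0: value = 98

98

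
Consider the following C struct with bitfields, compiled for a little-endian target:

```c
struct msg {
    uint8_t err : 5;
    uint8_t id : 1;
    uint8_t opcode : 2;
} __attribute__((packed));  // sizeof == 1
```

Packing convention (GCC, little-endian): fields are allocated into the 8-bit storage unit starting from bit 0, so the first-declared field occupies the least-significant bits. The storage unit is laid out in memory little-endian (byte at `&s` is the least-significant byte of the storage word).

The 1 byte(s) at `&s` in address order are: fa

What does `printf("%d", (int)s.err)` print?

26

[0]=0xfa (little-endian) → word 0xfa
err [0+:5] = (word>>0) & 0x1f = 26  ←
id [5+:1] = (word>>5) & 0x1 = 1
opcode [6+:2] = (word>>6) & 0x3 = 3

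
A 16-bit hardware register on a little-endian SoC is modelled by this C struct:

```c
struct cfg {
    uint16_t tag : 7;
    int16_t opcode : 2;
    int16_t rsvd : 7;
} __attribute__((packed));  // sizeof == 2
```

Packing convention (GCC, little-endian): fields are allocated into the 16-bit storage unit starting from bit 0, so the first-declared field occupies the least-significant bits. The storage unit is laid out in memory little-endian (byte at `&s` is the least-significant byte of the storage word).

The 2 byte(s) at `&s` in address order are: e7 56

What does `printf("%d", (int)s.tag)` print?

[0]=0xe7 [1]=0x56 (little-endian) → word 0x56e7
tag:7 @ bit 0 → (0x56e7>>0)&0x7f = 0x67  ←
opcode:2 @ bit 7 → (0x56e7>>7)&0x3 = 0x1
rsvd:7 @ bit 9 → (0x56e7>>9)&0x7f = 0x2b

103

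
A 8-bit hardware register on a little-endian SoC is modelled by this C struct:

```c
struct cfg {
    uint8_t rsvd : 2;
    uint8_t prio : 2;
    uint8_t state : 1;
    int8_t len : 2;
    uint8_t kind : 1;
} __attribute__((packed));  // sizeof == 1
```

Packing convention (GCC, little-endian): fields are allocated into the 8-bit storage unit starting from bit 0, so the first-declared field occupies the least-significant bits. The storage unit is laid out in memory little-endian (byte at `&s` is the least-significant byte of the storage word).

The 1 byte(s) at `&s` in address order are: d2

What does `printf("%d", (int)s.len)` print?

-2

[0]=0xd2 (little-endian) → word 0xd2
rsvd [0+:2] = (word>>0) & 0x3 = 2
prio [2+:2] = (word>>2) & 0x3 = 0
state [4+:1] = (word>>4) & 0x1 = 1
len [5+:2] = (word>>5) & 0x3 = 2  ←
kind [7+:1] = (word>>7) & 0x1 = 1
len signed 2b, MSB=1: 2 - 4 = -2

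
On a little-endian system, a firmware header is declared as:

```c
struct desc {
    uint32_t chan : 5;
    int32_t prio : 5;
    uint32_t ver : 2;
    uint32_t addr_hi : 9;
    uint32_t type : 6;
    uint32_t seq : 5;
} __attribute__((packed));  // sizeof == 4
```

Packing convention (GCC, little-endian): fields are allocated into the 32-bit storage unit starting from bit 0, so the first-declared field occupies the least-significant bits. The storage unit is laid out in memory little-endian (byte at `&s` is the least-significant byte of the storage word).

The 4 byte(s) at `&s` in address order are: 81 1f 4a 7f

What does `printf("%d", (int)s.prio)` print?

[0]=0x81 [1]=0x1f [2]=0x4a [3]=0x7f (little-endian) → word 0x7f4a1f81
chan:5 @ bit 0 → (0x7f4a1f81>>0)&0x1f = 0x1
prio:5 @ bit 5 → (0x7f4a1f81>>5)&0x1f = 0x1c  ←
ver:2 @ bit 10 → (0x7f4a1f81>>10)&0x3 = 0x3
addr_hi:9 @ bit 12 → (0x7f4a1f81>>12)&0x1ff = 0xa1
type:6 @ bit 21 → (0x7f4a1f81>>21)&0x3f = 0x3a
seq:5 @ bit 27 → (0x7f4a1f81>>27)&0x1f = 0xf
prio signed 5b, MSB=1: 28 - 32 = -4

-4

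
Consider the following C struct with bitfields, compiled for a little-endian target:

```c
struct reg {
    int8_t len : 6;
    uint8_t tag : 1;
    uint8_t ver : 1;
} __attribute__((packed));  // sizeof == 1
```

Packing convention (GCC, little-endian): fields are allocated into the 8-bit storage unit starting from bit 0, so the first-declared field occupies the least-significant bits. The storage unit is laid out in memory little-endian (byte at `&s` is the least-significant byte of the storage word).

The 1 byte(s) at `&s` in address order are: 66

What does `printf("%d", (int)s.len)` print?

[0]=0x66 (little-endian) → word 0x66
len:6 @ bit 0 → (0x66>>0)&0x3f = 0x26  ←
tag:1 @ bit 6 → (0x66>>6)&0x1 = 0x1
ver:1 @ bit 7 → (0x66>>7)&0x1 = 0x0
len signed 6b, MSB=1: 38 - 64 = -26

-26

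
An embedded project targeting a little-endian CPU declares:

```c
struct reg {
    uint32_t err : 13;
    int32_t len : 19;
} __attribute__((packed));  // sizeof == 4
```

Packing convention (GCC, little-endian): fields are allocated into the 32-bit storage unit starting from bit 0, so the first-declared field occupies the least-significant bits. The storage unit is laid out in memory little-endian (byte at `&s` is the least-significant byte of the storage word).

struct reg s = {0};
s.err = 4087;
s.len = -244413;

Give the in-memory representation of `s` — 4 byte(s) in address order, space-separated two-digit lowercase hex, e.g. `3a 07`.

[0+:13] err=4087 & 0x1fff = 0xff7; word=0x00000ff7
[13+:19] len=-244413 & 0x7ffff = 0x44543; word=0x88a86ff7
word = 0x88a86ff7 → little-endian bytes:
  [0]=0xf7  [1]=0x6f  [2]=0xa8  [3]=0x88

f7 6f a8 88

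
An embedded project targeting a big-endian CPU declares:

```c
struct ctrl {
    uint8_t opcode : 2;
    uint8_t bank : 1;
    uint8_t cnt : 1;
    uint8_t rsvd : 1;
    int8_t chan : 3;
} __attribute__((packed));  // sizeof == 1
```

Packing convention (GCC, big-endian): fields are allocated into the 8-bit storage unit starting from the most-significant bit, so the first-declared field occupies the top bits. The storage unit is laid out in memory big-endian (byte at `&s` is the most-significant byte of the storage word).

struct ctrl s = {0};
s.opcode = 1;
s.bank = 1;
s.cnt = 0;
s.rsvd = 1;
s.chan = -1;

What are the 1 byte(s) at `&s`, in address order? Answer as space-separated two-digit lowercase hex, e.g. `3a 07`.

[6+:2] opcode=1 & 0x3 = 0x1; word=0x40
[5+:1] bank=1 & 0x1 = 0x1; word=0x60
[4+:1] cnt=0 & 0x1 = 0x0; word=0x60
[3+:1] rsvd=1 & 0x1 = 0x1; word=0x68
[0+:3] chan=-1 & 0x7 = 0x7; word=0x6f
word = 0x6f → big-endian bytes:
  [0]=0x6f

6f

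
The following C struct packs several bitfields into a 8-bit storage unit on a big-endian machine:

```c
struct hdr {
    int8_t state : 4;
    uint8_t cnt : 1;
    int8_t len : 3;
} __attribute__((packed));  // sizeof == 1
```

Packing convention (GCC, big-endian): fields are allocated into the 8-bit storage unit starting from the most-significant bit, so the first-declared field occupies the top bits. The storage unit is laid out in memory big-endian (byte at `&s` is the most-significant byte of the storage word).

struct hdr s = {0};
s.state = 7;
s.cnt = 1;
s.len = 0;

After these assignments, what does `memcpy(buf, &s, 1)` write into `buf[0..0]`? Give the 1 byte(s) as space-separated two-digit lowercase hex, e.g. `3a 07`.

78

state (4b) val=7 bits=0x7 at bit 4: 0x70
cnt (1b) val=1 bits=0x1 at bit 3: 0x78
len (3b) val=0 bits=0x0 at bit 0: 0x78
word = 0x78 → big-endian bytes:
  [0]=0x78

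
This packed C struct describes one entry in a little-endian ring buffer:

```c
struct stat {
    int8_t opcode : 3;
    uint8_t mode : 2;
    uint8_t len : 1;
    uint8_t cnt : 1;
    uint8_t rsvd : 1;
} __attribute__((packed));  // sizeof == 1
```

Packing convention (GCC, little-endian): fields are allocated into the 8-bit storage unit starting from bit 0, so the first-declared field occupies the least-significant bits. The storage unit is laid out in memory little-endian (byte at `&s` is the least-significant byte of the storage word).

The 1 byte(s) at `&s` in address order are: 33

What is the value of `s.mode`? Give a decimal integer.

2

[0]=0x33 (little-endian) → word 0x33
opcode [0+:3] = (word>>0) & 0x7 = 3
mode [3+:2] = (word>>3) & 0x3 = 2  ←
len [5+:1] = (word>>5) & 0x1 = 1
cnt [6+:1] = (word>>6) & 0x1 = 0
rsvd [7+:1] = (word>>7) & 0x1 = 0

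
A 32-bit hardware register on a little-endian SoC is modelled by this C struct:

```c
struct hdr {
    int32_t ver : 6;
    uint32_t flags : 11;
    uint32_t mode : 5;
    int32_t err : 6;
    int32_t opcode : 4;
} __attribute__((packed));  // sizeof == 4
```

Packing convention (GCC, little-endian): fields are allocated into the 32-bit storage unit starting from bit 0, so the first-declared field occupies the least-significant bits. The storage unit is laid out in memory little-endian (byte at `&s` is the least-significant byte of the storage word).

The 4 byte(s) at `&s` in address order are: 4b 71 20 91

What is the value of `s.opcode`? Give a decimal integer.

-7

[0]=0x4b [1]=0x71 [2]=0x20 [3]=0x91 (little-endian) → word 0x9120714b
ver [0+:6] = (word>>0) & 0x3f = 11
flags [6+:11] = (word>>6) & 0x7ff = 453
mode [17+:5] = (word>>17) & 0x1f = 16
err [22+:6] = (word>>22) & 0x3f = 4
opcode [28+:4] = (word>>28) & 0xf = 9  ←
opcode signed 4b, MSB=1: 9 - 16 = -7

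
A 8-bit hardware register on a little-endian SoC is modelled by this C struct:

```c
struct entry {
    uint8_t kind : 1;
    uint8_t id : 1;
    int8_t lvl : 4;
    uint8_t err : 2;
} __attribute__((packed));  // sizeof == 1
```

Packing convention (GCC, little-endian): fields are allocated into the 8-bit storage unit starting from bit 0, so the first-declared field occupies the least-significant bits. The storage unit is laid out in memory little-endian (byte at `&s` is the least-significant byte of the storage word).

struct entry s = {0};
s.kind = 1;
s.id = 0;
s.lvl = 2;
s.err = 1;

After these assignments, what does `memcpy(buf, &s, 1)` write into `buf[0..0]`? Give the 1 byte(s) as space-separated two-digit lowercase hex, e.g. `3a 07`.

49

kind:1 = 1 → 0x1 << 0 → word 0x01
id:1 = 0 → 0x0 << 1 → word 0x01
lvl:4 = 2 → 0x2 << 2 → word 0x09
err:2 = 1 → 0x1 << 6 → word 0x49
word = 0x49 → little-endian bytes:
  [0]=0x49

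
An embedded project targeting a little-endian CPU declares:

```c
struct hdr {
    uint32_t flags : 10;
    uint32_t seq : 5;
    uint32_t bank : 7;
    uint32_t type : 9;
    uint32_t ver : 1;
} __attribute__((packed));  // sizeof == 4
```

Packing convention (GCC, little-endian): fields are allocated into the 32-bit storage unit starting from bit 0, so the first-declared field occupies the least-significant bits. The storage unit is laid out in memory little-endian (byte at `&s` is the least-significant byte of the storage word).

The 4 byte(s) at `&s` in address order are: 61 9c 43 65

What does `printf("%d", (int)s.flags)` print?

[0]=0x61 [1]=0x9c [2]=0x43 [3]=0x65 (little-endian) → word 0x65439c61
flags:10 @ bit 0 → (0x65439c61>>0)&0x3ff = 0x61  ←
seq:5 @ bit 10 → (0x65439c61>>10)&0x1f = 0x7
bank:7 @ bit 15 → (0x65439c61>>15)&0x7f = 0x7
type:9 @ bit 22 → (0x65439c61>>22)&0x1ff = 0x195
ver:1 @ bit 31 → (0x65439c61>>31)&0x1 = 0x0

97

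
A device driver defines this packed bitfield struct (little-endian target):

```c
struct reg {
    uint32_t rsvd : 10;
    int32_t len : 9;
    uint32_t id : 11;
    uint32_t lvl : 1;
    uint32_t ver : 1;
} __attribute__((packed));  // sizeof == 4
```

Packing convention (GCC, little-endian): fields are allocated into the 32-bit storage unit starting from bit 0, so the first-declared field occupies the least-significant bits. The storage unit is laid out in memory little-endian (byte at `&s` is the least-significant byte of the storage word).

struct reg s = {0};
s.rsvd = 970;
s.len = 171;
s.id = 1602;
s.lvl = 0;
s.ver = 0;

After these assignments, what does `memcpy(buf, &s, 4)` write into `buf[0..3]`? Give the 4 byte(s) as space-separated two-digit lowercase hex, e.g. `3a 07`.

[0+:10] rsvd=970 & 0x3ff = 0x3ca; word=0x000003ca
[10+:9] len=171 & 0x1ff = 0xab; word=0x0002afca
[19+:11] id=1602 & 0x7ff = 0x642; word=0x3212afca
[30+:1] lvl=0 & 0x1 = 0x0; word=0x3212afca
[31+:1] ver=0 & 0x1 = 0x0; word=0x3212afca
word = 0x3212afca → little-endian bytes:
  [0]=0xca  [1]=0xaf  [2]=0x12  [3]=0x32

ca af 12 32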